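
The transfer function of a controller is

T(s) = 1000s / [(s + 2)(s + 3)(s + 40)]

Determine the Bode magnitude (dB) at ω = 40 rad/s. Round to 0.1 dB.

-7.1 dB

At s = jω = j40:
zero at origin: s = j40 → |·| = 40, ∠ = 90.00°
pole (s+2): 2 + j40 → |·| = √(2²+40²) = √1604 ≈ 40.05, ∠ = arctan(40/2) ≈ 87.14°
pole (s+3): 3 + j40 → |·| = √(3²+40²) = √1609 ≈ 40.112, ∠ = arctan(40/3) ≈ 85.71°
pole (s+40): 40 + j40 → |·| = √(40²+40²) = √3200 ≈ 56.569, ∠ = arctan(40/40) ≈ 45.00°
|T| = 1000 · 40 / 90877 ≈ 0.44016
Gain = 20 log₁₀(0.44016) ≈ -7.13 dB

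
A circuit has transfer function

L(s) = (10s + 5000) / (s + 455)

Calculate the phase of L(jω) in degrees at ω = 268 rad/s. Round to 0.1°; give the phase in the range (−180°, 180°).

-2.3°

Substitute s = j268:
Numerator: 10(j268) + 5000 = 5000 + j2680
Denominator: (j268) + 455 = 455 + j268
|N| = √(5000² + 2680²) ≈ 5673, ∠N ≈ 28.19°
|D| = √(455² + 268²) ≈ 528.06, ∠D ≈ 30.50°
∠L = 28.19° − 30.50° = -2.31°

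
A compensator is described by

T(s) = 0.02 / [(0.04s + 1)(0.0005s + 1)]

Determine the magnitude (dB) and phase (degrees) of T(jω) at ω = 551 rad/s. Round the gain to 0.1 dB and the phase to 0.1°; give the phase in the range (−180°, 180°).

-61.2 dB, -102.8°

At ω = 551 rad/s:
pole (1 + j551·0.04) = 1 + j22.04 → |·| ≈ 22.063, ∠ ≈ 87.40°
pole (1 + j551·0.0005) = 1 + j0.2755 → |·| ≈ 1.0373, ∠ ≈ 15.40°
|T| = 0.02 · 1 / (22.063 · 1.0373) ≈ 0.0008739
Gain = 20 log₁₀(0.0008739) ≈ -61.17 dB
∠T = (0°) − (87.40° + 15.40°) = -102.80°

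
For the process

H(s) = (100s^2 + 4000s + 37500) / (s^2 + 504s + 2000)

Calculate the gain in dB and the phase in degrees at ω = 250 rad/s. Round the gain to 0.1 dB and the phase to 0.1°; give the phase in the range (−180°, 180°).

Substitute s = j250:
Numerator: 100(j250)^2 + 4000(j250) + 37500 = -6212500 + j1000000
Denominator: (j250)^2 + 504(j250) + 2000 = -60500 + j126000
|N| = √(6212500² + 1000000²) ≈ 6.2925e+06, ∠N ≈ 170.86°
|D| = √(60500² + 126000²) ≈ 1.3977e+05, ∠D ≈ 115.65°
|H| = 6.2925e+06 / 1.3977e+05 ≈ 45.02
Gain = 20 log₁₀(45.02) ≈ 33.07 dB
∠H = 170.86° − 115.65° = 55.21°

33.1 dB, 55.2°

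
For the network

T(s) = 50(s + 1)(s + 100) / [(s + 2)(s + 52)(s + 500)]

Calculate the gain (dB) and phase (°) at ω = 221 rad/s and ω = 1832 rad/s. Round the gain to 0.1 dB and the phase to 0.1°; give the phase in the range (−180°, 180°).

At s = jω = j221:
zero (s+1): 1 + j221 → |·| = √(1²+221²) = √48842 ≈ 221, ∠ = arctan(221/1) ≈ 89.74°
zero (s+100): 100 + j221 → |·| = √(100²+221²) = √58841 ≈ 242.57, ∠ = arctan(221/100) ≈ 65.65°
pole (s+2): 2 + j221 → |·| = √(2²+221²) = √48845 ≈ 221.01, ∠ = arctan(221/2) ≈ 89.48°
pole (s+52): 52 + j221 → |·| = √(52²+221²) = √51545 ≈ 227.04, ∠ = arctan(221/52) ≈ 76.76°
pole (s+500): 500 + j221 → |·| = √(500²+221²) = √298841 ≈ 546.66, ∠ = arctan(221/500) ≈ 23.85°
|T| = 50 · 53608 / 2.743e+07 ≈ 0.097718
Gain = 20 log₁₀(0.097718) ≈ -20.20 dB
∠T = 155.39° − 190.09° = -34.70°

At s = jω = j1832:
zero (s+1): 1 + j1832 → |·| = √(1²+1832²) = √3356225 ≈ 1832, ∠ = arctan(1832/1) ≈ 89.97°
zero (s+100): 100 + j1832 → |·| = √(100²+1832²) = √3366224 ≈ 1834.7, ∠ = arctan(1832/100) ≈ 86.88°
pole (s+2): 2 + j1832 → |·| = √(2²+1832²) = √3356228 ≈ 1832, ∠ = arctan(1832/2) ≈ 89.94°
pole (s+52): 52 + j1832 → |·| = √(52²+1832²) = √3358928 ≈ 1832.7, ∠ = arctan(1832/52) ≈ 88.37°
pole (s+500): 500 + j1832 → |·| = √(500²+1832²) = √3606224 ≈ 1899, ∠ = arctan(1832/500) ≈ 74.73°
|T| = 50 · 3.3612e+06 / 6.3759e+09 ≈ 0.026359
Gain = 20 log₁₀(0.026359) ≈ -31.58 dB
∠T = 176.85° − 253.04° = -76.19°

ω = 221: -20.2 dB, -34.7°; ω = 1832: -31.6 dB, -76.2°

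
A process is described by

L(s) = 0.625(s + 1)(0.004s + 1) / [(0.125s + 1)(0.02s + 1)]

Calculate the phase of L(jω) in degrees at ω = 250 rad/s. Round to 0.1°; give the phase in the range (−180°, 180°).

At ω = 250 rad/s:
zero (1 + j250·1) = 1 + j250 → |·| ≈ 250, ∠ ≈ 89.77°
zero (1 + j250·0.004) = 1 + j1 → |·| ≈ 1.4142, ∠ ≈ 45.00°
pole (1 + j250·0.125) = 1 + j31.25 → |·| ≈ 31.266, ∠ ≈ 88.17°
pole (1 + j250·0.02) = 1 + j5 → |·| ≈ 5.099, ∠ ≈ 78.69°
∠L = (89.77° + 45.00°) − (88.17° + 78.69°) = -32.09°

-32.1°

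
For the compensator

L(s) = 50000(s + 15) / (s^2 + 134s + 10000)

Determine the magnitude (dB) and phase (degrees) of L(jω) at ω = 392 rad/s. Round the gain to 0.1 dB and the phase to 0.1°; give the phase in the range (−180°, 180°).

42.2 dB, -72.1°

At s = jω = j392:
zero (s+15): 15 + j392 → |·| = √(15²+392²) = √153889 ≈ 392.29, ∠ = arctan(392/15) ≈ 87.81°
quadratic: (j392)² + 134·j392 + 10000 = -143664 + j52528 → |·| ≈ 1.5297e+05, ∠ ≈ 159.92°
|L| = 50000 · 392.29 / 1.5297e+05 ≈ 128.22
Gain = 20 log₁₀(128.22) ≈ 42.16 dB
∠L = 87.81° − 159.92° = -72.11°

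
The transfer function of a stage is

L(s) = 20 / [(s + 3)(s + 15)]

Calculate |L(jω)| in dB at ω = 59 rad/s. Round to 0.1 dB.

-45.1 dB

At s = jω = j59:
pole (s+3): 3 + j59 → |·| = √(3²+59²) = √3490 ≈ 59.076, ∠ = arctan(59/3) ≈ 87.09°
pole (s+15): 15 + j59 → |·| = √(15²+59²) = √3706 ≈ 60.877, ∠ = arctan(59/15) ≈ 75.74°
|L| = 20 / 3596.4 ≈ 0.0055611
Gain = 20 log₁₀(0.0055611) ≈ -45.10 dB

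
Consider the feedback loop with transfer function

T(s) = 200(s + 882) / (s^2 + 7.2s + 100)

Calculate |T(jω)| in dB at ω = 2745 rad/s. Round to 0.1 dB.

-22.3 dB

At s = jω = j2745:
zero (s+882): 882 + j2745 → |·| = √(882²+2745²) = √8312949 ≈ 2883.2, ∠ = arctan(2745/882) ≈ 72.19°
quadratic: (j2745)² + 7.2·j2745 + 100 = -7534925 + j19764 → |·| ≈ 7.535e+06, ∠ ≈ 179.85°
|T| = 200 · 2883.2 / 7.535e+06 ≈ 0.076528
Gain = 20 log₁₀(0.076528) ≈ -22.32 dB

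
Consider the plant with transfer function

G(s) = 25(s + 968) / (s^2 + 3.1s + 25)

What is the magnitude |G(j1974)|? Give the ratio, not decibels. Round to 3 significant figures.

At s = jω = j1974:
zero (s+968): 968 + j1974 → |·| = √(968²+1974²) = √4833700 ≈ 2198.6, ∠ = arctan(1974/968) ≈ 63.88°
quadratic: (j1974)² + 3.1·j1974 + 25 = -3896651 + j6119.4 → |·| ≈ 3.8967e+06, ∠ ≈ 179.91°
|G| = 25 · 2198.6 / 3.8967e+06 ≈ 0.014106

0.0141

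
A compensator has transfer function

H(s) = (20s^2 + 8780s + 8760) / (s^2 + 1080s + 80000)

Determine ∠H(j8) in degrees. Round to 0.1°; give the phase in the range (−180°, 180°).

77.8°

Substitute s = j8:
Numerator: 20(j8)^2 + 8780(j8) + 8760 = 7480 + j70240
Denominator: (j8)^2 + 1080(j8) + 80000 = 79936 + j8640
|N| = √(7480² + 70240²) ≈ 70637, ∠N ≈ 83.92°
|D| = √(79936² + 8640²) ≈ 80402, ∠D ≈ 6.17°
∠H = 83.92° − 6.17° = 77.75°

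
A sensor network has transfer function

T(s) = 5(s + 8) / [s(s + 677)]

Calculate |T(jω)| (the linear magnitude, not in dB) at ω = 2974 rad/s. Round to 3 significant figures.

0.00164

At s = jω = j2974:
zero (s+8): 8 + j2974 → |·| = √(8²+2974²) = √8844740 ≈ 2974, ∠ = arctan(2974/8) ≈ 89.85°
pole (s+677): 677 + j2974 → |·| = √(677²+2974²) = √9303005 ≈ 3050.1, ∠ = arctan(2974/677) ≈ 77.18°
pole at origin: |s| = 2974, ∠ = 90.00° (in denominator)
|T| = 5 · 2974 / 9.071e+06 ≈ 0.0016393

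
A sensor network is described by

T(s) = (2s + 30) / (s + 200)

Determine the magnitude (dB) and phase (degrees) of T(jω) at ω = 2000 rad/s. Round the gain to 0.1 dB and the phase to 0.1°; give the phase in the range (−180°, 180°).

6.0 dB, 5.3°

Substitute s = j2000:
Numerator: 2(j2000) + 30 = 30 + j4000
Denominator: (j2000) + 200 = 200 + j2000
|N| = √(30² + 4000²) ≈ 4000.1, ∠N ≈ 89.57°
|D| = √(200² + 2000²) ≈ 2010, ∠D ≈ 84.29°
|T| = 4000.1 / 2010 ≈ 1.9901
Gain = 20 log₁₀(1.9901) ≈ 5.98 dB
∠T = 89.57° − 84.29° = 5.28°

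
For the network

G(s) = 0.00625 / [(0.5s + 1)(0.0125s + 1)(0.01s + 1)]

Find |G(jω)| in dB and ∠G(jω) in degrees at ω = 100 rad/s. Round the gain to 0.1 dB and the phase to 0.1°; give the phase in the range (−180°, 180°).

-85.2 dB, 174.8°

At ω = 100 rad/s:
pole (1 + j100·0.5) = 1 + j50 → |·| ≈ 50.01, ∠ ≈ 88.85°
pole (1 + j100·0.0125) = 1 + j1.25 → |·| ≈ 1.6008, ∠ ≈ 51.34°
pole (1 + j100·0.01) = 1 + j1 → |·| ≈ 1.4142, ∠ ≈ 45.00°
|G| = 0.00625 · 1 / (50.01 · 1.6008 · 1.4142) ≈ 5.5205e-05
Gain = 20 log₁₀(5.5205e-05) ≈ -85.16 dB
∠G = (0°) − (88.85° + 51.34° + 45.00°) = -185.19° ≡ 174.81° (principal value)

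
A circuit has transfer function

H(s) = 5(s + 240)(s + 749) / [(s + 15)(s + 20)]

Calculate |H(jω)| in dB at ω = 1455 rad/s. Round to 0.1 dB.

15.1 dB

At s = jω = j1455:
zero (s+240): 240 + j1455 → |·| = √(240²+1455²) = √2174625 ≈ 1474.7, ∠ = arctan(1455/240) ≈ 80.63°
zero (s+749): 749 + j1455 → |·| = √(749²+1455²) = √2678026 ≈ 1636.5, ∠ = arctan(1455/749) ≈ 62.76°
pole (s+15): 15 + j1455 → |·| = √(15²+1455²) = √2117250 ≈ 1455.1, ∠ = arctan(1455/15) ≈ 89.41°
pole (s+20): 20 + j1455 → |·| = √(20²+1455²) = √2117425 ≈ 1455.1, ∠ = arctan(1455/20) ≈ 89.21°
|H| = 5 · 2.4133e+06 / 2.1173e+06 ≈ 5.699
Gain = 20 log₁₀(5.699) ≈ 15.12 dB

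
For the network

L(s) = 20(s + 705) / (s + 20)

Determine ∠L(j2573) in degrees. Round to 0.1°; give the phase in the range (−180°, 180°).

-14.9°

At s = jω = j2573:
zero (s+705): 705 + j2573 → |·| = √(705²+2573²) = √7117354 ≈ 2667.8, ∠ = arctan(2573/705) ≈ 74.68°
pole (s+20): 20 + j2573 → |·| = √(20²+2573²) = √6620729 ≈ 2573.1, ∠ = arctan(2573/20) ≈ 89.55°
∠L = 74.68° − 89.55° = -14.87°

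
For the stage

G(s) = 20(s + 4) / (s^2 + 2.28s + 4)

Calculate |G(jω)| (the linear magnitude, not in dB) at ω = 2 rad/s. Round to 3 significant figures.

At s = jω = j2:
zero (s+4): 4 + j2 → |·| = √(4²+2²) = √20 ≈ 4.4721, ∠ = arctan(2/4) ≈ 26.57°
quadratic: (j2)² + 2.28·j2 + 4 = 0 + j4.56 → |·| ≈ 4.56, ∠ ≈ 90.00°
|G| = 20 · 4.4721 / 4.56 ≈ 19.614

19.6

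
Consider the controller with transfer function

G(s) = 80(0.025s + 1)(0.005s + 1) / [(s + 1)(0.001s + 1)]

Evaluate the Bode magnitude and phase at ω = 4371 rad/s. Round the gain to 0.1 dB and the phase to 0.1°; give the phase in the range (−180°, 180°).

At ω = 4371 rad/s:
zero (1 + j4371·0.025) = 1 + j109.275 → |·| ≈ 109.28, ∠ ≈ 89.48°
zero (1 + j4371·0.005) = 1 + j21.855 → |·| ≈ 21.878, ∠ ≈ 87.38°
pole (1 + j4371·1) = 1 + j4371 → |·| ≈ 4371, ∠ ≈ 89.99°
pole (1 + j4371·0.001) = 1 + j4.371 → |·| ≈ 4.4839, ∠ ≈ 77.11°
|G| = 80 · 109.28 · 21.878 / (4371 · 4.4839) ≈ 9.7589
Gain = 20 log₁₀(9.7589) ≈ 19.79 dB
∠G = (89.48° + 87.38°) − (89.99° + 77.11°) = 9.76°

19.8 dB, 9.8°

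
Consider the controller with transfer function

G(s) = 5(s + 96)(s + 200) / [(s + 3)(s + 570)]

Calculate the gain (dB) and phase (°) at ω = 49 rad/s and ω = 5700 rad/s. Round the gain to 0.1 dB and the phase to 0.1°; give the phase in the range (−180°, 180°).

At s = jω = j49:
zero (s+96): 96 + j49 → |·| = √(96²+49²) = √11617 ≈ 107.78, ∠ = arctan(49/96) ≈ 27.04°
zero (s+200): 200 + j49 → |·| = √(200²+49²) = √42401 ≈ 205.92, ∠ = arctan(49/200) ≈ 13.77°
pole (s+3): 3 + j49 → |·| = √(3²+49²) = √2410 ≈ 49.092, ∠ = arctan(49/3) ≈ 86.50°
pole (s+570): 570 + j49 → |·| = √(570²+49²) = √327301 ≈ 572.1, ∠ = arctan(49/570) ≈ 4.91°
|G| = 5 · 22194 / 28086 ≈ 3.9511
Gain = 20 log₁₀(3.9511) ≈ 11.93 dB
∠G = 40.81° − 91.41° = -50.60°

At s = jω = j5700:
zero (s+96): 96 + j5700 → |·| = √(96²+5700²) = √32499216 ≈ 5700.8, ∠ = arctan(5700/96) ≈ 89.04°
zero (s+200): 200 + j5700 → |·| = √(200²+5700²) = √32530000 ≈ 5703.5, ∠ = arctan(5700/200) ≈ 87.99°
pole (s+3): 3 + j5700 → |·| = √(3²+5700²) = √32490009 ≈ 5700, ∠ = arctan(5700/3) ≈ 89.97°
pole (s+570): 570 + j5700 → |·| = √(570²+5700²) = √32814900 ≈ 5728.4, ∠ = arctan(5700/570) ≈ 84.29°
|G| = 5 · 3.2515e+07 / 3.2652e+07 ≈ 4.979
Gain = 20 log₁₀(4.979) ≈ 13.94 dB
∠G = 177.03° − 174.26° = 2.77°

ω = 49: 11.9 dB, -50.6°; ω = 5700: 13.9 dB, 2.8°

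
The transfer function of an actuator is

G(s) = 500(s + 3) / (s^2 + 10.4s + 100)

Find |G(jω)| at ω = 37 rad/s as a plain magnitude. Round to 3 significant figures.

14.0

At s = jω = j37:
zero (s+3): 3 + j37 → |·| = √(3²+37²) = √1378 ≈ 37.121, ∠ = arctan(37/3) ≈ 85.36°
quadratic: (j37)² + 10.4·j37 + 100 = -1269 + j384.8 → |·| ≈ 1326.1, ∠ ≈ 163.13°
|G| = 500 · 37.121 / 1326.1 ≈ 13.996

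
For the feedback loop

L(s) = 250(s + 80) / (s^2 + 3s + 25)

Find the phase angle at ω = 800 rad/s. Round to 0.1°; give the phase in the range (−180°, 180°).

-95.5°

At s = jω = j800:
zero (s+80): 80 + j800 → |·| = √(80²+800²) = √646400 ≈ 803.99, ∠ = arctan(800/80) ≈ 84.29°
quadratic: (j800)² + 3·j800 + 25 = -639975 + j2400 → |·| ≈ 6.3998e+05, ∠ ≈ 179.79°
∠L = 84.29° − 179.79° = -95.50°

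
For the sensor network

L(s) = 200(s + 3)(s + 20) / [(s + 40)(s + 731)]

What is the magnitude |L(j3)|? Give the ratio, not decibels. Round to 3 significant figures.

At s = jω = j3:
zero (s+3): 3 + j3 → |·| = √(3²+3²) = √18 ≈ 4.2426, ∠ = arctan(3/3) ≈ 45.00°
zero (s+20): 20 + j3 → |·| = √(20²+3²) = √409 ≈ 20.224, ∠ = arctan(3/20) ≈ 8.53°
pole (s+40): 40 + j3 → |·| = √(40²+3²) = √1609 ≈ 40.112, ∠ = arctan(3/40) ≈ 4.29°
pole (s+731): 731 + j3 → |·| = √(731²+3²) = √534370 ≈ 731.01, ∠ = arctan(3/731) ≈ 0.24°
|L| = 200 · 85.802 / 29322 ≈ 0.58524

0.585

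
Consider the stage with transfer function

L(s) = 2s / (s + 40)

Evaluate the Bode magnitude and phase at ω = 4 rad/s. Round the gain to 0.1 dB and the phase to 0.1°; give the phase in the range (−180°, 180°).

At s = jω = j4:
zero at origin: s = j4 → |·| = 4, ∠ = 90.00°
pole (s+40): 40 + j4 → |·| = √(40²+4²) = √1616 ≈ 40.2, ∠ = arctan(4/40) ≈ 5.71°
|L| = 2 · 4 / 40.2 ≈ 0.199
Gain = 20 log₁₀(0.199) ≈ -14.02 dB
∠L = 90.00° − 5.71° = 84.29°

-14.0 dB, 84.3°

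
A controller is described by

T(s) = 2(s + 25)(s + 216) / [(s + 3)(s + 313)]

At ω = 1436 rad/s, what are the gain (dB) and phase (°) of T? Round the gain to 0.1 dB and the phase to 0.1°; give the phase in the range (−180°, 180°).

5.9 dB, 2.9°

At s = jω = j1436:
zero (s+25): 25 + j1436 → |·| = √(25²+1436²) = √2062721 ≈ 1436.2, ∠ = arctan(1436/25) ≈ 89.00°
zero (s+216): 216 + j1436 → |·| = √(216²+1436²) = √2108752 ≈ 1452.2, ∠ = arctan(1436/216) ≈ 81.45°
pole (s+3): 3 + j1436 → |·| = √(3²+1436²) = √2062105 ≈ 1436, ∠ = arctan(1436/3) ≈ 89.88°
pole (s+313): 313 + j1436 → |·| = √(313²+1436²) = √2160065 ≈ 1469.7, ∠ = arctan(1436/313) ≈ 77.70°
|T| = 2 · 2.0856e+06 / 2.1105e+06 ≈ 1.9764
Gain = 20 log₁₀(1.9764) ≈ 5.92 dB
∠T = 170.45° − 167.58° = 2.87°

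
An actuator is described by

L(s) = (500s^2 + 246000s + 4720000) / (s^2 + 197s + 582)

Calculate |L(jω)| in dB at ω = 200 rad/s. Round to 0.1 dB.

Substitute s = j200:
Numerator: 500(j200)^2 + 246000(j200) + 4720000 = -15280000 + j49200000
Denominator: (j200)^2 + 197(j200) + 582 = -39418 + j39400
|N| = √(15280000² + 49200000²) ≈ 5.1518e+07, ∠N ≈ 107.25°
|D| = √(39418² + 39400²) ≈ 55733, ∠D ≈ 135.01°
|L| = 5.1518e+07 / 55733 ≈ 924.37
Gain = 20 log₁₀(924.37) ≈ 59.32 dB

59.3 dB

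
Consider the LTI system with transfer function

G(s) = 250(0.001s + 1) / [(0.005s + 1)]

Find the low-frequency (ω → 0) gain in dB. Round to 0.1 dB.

G(0) = 250 · 1 / 1 = 250
20 log₁₀(250) ≈ 47.96 dB

48.0 dB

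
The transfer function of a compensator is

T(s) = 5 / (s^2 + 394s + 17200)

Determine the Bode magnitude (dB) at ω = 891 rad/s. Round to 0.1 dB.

Substitute s = j891:
Numerator: 5 = 5 + j0
Denominator: (j891)^2 + 394(j891) + 17200 = -776681 + j351054
|N| = √(5² + 0²) ≈ 5, ∠N ≈ 0.00°
|D| = √(776681² + 351054²) ≈ 8.5233e+05, ∠D ≈ 155.68°
|T| = 5 / 8.5233e+05 ≈ 5.8663e-06
Gain = 20 log₁₀(5.8663e-06) ≈ -104.63 dB

-104.6 dB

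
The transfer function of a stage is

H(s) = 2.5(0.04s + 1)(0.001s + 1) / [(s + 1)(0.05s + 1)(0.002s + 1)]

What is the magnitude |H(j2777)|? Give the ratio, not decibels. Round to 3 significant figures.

0.000377

At ω = 2777 rad/s:
zero (1 + j2777·0.04) = 1 + j111.08 → |·| ≈ 111.08, ∠ ≈ 89.48°
zero (1 + j2777·0.001) = 1 + j2.777 → |·| ≈ 2.9516, ∠ ≈ 70.20°
pole (1 + j2777·1) = 1 + j2777 → |·| ≈ 2777, ∠ ≈ 89.98°
pole (1 + j2777·0.05) = 1 + j138.85 → |·| ≈ 138.85, ∠ ≈ 89.59°
pole (1 + j2777·0.002) = 1 + j5.554 → |·| ≈ 5.6433, ∠ ≈ 79.79°
|H| = 2.5 · 111.08 · 2.9516 / (2777 · 138.85 · 5.6433) ≈ 0.00037669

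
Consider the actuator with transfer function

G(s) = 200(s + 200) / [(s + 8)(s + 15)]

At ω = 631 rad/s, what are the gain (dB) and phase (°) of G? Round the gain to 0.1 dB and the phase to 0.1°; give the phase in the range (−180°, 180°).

At s = jω = j631:
zero (s+200): 200 + j631 → |·| = √(200²+631²) = √438161 ≈ 661.94, ∠ = arctan(631/200) ≈ 72.41°
pole (s+8): 8 + j631 → |·| = √(8²+631²) = √398225 ≈ 631.05, ∠ = arctan(631/8) ≈ 89.27°
pole (s+15): 15 + j631 → |·| = √(15²+631²) = √398386 ≈ 631.18, ∠ = arctan(631/15) ≈ 88.64°
|G| = 200 · 661.94 / 3.9831e+05 ≈ 0.33237
Gain = 20 log₁₀(0.33237) ≈ -9.57 dB
∠G = 72.41° − 177.91° = -105.50°

-9.6 dB, -105.5°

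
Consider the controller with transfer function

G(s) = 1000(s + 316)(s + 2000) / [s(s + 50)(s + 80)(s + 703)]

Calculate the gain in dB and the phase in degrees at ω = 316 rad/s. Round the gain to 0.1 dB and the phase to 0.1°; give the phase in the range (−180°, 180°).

At s = jω = j316:
zero (s+316): 316 + j316 → |·| = √(316²+316²) = √199712 ≈ 446.89, ∠ = arctan(316/316) ≈ 45.00°
zero (s+2000): 2000 + j316 → |·| = √(2000²+316²) = √4099856 ≈ 2024.8, ∠ = arctan(316/2000) ≈ 8.98°
pole (s+50): 50 + j316 → |·| = √(50²+316²) = √102356 ≈ 319.93, ∠ = arctan(316/50) ≈ 81.01°
pole (s+80): 80 + j316 → |·| = √(80²+316²) = √106256 ≈ 325.97, ∠ = arctan(316/80) ≈ 75.79°
pole (s+703): 703 + j316 → |·| = √(703²+316²) = √594065 ≈ 770.76, ∠ = arctan(316/703) ≈ 24.20°
pole at origin: |s| = 316, ∠ = 90.00° (in denominator)
|G| = 1000 · 9.0486e+05 / 2.54e+10 ≈ 0.035624
Gain = 20 log₁₀(0.035624) ≈ -28.97 dB
∠G = 53.98° − 271.00° = -217.02° ≡ 142.98° (principal value)

-29.0 dB, 143.0°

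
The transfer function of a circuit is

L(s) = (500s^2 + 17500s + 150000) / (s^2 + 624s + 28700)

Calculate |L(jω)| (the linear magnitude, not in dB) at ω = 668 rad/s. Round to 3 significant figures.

378

Substitute s = j668:
Numerator: 500(j668)^2 + 17500(j668) + 150000 = -222962000 + j11690000
Denominator: (j668)^2 + 624(j668) + 28700 = -417524 + j416832
|N| = √(222962000² + 11690000²) ≈ 2.2327e+08, ∠N ≈ 177.00°
|D| = √(417524² + 416832²) ≈ 5.8998e+05, ∠D ≈ 135.05°
|L| = 2.2327e+08 / 5.8998e+05 ≈ 378.44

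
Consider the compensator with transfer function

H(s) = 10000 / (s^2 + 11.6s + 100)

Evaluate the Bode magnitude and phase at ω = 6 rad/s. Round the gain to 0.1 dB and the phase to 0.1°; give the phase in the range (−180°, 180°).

At s = jω = j6:
quadratic: (j6)² + 11.6·j6 + 100 = 64 + j69.6 → |·| ≈ 94.552, ∠ ≈ 47.40°
|H| = 10000 / 94.552 ≈ 105.76
Gain = 20 log₁₀(105.76) ≈ 40.49 dB
∠H = 0.00° − 47.40° = -47.40°

40.5 dB, -47.4°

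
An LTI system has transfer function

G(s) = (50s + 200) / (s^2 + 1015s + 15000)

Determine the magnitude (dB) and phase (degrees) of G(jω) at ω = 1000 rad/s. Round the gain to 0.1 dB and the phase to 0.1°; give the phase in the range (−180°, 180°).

-29.0 dB, -44.4°

Substitute s = j1000:
Numerator: 50(j1000) + 200 = 200 + j50000
Denominator: (j1000)^2 + 1015(j1000) + 15000 = -985000 + j1015000
|N| = √(200² + 50000²) ≈ 50000, ∠N ≈ 89.77°
|D| = √(985000² + 1015000²) ≈ 1.4144e+06, ∠D ≈ 134.14°
|G| = 50000 / 1.4144e+06 ≈ 0.035351
Gain = 20 log₁₀(0.035351) ≈ -29.03 dB
∠G = 89.77° − 134.14° = -44.37°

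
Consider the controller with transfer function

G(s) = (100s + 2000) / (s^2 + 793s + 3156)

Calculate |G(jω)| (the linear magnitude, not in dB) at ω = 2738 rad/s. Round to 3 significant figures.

0.0351

Substitute s = j2738:
Numerator: 100(j2738) + 2000 = 2000 + j273800
Denominator: (j2738)^2 + 793(j2738) + 3156 = -7493488 + j2171234
|N| = √(2000² + 273800²) ≈ 2.7381e+05, ∠N ≈ 89.58°
|D| = √(7493488² + 2171234²) ≈ 7.8017e+06, ∠D ≈ 163.84°
|G| = 2.7381e+05 / 7.8017e+06 ≈ 0.035096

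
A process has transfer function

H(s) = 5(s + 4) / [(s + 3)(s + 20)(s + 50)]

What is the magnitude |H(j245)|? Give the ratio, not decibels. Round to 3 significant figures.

At s = jω = j245:
zero (s+4): 4 + j245 → |·| = √(4²+245²) = √60041 ≈ 245.03, ∠ = arctan(245/4) ≈ 89.06°
pole (s+3): 3 + j245 → |·| = √(3²+245²) = √60034 ≈ 245.02, ∠ = arctan(245/3) ≈ 89.30°
pole (s+20): 20 + j245 → |·| = √(20²+245²) = √60425 ≈ 245.81, ∠ = arctan(245/20) ≈ 85.33°
pole (s+50): 50 + j245 → |·| = √(50²+245²) = √62525 ≈ 250.05, ∠ = arctan(245/50) ≈ 78.47°
|H| = 5 · 245.03 / 1.506e+07 ≈ 8.1351e-05

8.14e-05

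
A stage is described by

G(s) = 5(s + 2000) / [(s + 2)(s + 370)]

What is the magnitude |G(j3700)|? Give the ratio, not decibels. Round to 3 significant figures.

At s = jω = j3700:
zero (s+2000): 2000 + j3700 → |·| = √(2000²+3700²) = √17690000 ≈ 4205.9, ∠ = arctan(3700/2000) ≈ 61.61°
pole (s+2): 2 + j3700 → |·| = √(2²+3700²) = √13690004 ≈ 3700, ∠ = arctan(3700/2) ≈ 89.97°
pole (s+370): 370 + j3700 → |·| = √(370²+3700²) = √13826900 ≈ 3718.5, ∠ = arctan(3700/370) ≈ 84.29°
|G| = 5 · 4205.9 / 1.3758e+07 ≈ 0.0015285

0.00153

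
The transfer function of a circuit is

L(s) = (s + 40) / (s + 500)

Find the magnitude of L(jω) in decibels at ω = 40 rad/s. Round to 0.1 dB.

Substitute s = j40:
Numerator: (j40) + 40 = 40 + j40
Denominator: (j40) + 500 = 500 + j40
|N| = √(40² + 40²) ≈ 56.569, ∠N ≈ 45.00°
|D| = √(500² + 40²) ≈ 501.6, ∠D ≈ 4.57°
|L| = 56.569 / 501.6 ≈ 0.11278
Gain = 20 log₁₀(0.11278) ≈ -18.96 dB

-19.0 dB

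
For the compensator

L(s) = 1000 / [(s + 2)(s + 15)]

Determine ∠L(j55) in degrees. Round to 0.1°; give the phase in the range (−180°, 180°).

-162.7°

At s = jω = j55:
pole (s+2): 2 + j55 → |·| = √(2²+55²) = √3029 ≈ 55.036, ∠ = arctan(55/2) ≈ 87.92°
pole (s+15): 15 + j55 → |·| = √(15²+55²) = √3250 ≈ 57.009, ∠ = arctan(55/15) ≈ 74.74°
∠L = 0.00° − 162.66° = -162.66°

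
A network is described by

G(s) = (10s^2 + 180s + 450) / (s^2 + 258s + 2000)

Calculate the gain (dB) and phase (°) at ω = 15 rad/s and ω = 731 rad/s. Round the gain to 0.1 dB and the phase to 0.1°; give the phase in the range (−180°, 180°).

ω = 15: -2.4 dB, 58.3°; ω = 731: 19.5 dB, 18.1°

Substitute s = j15:
Numerator: 10(j15)^2 + 180(j15) + 450 = -1800 + j2700
Denominator: (j15)^2 + 258(j15) + 2000 = 1775 + j3870
|N| = √(1800² + 2700²) ≈ 3245, ∠N ≈ 123.69°
|D| = √(1775² + 3870²) ≈ 4257.6, ∠D ≈ 65.36°
|G| = 3245 / 4257.6 ≈ 0.76217
Gain = 20 log₁₀(0.76217) ≈ -2.36 dB
∠G = 123.69° − 65.36° = 58.33°

Substitute s = j731:
Numerator: 10(j731)^2 + 180(j731) + 450 = -5343160 + j131580
Denominator: (j731)^2 + 258(j731) + 2000 = -532361 + j188598
|N| = √(5343160² + 131580²) ≈ 5.3448e+06, ∠N ≈ 178.59°
|D| = √(532361² + 188598²) ≈ 5.6478e+05, ∠D ≈ 160.49°
|G| = 5.3448e+06 / 5.6478e+05 ≈ 9.4635
Gain = 20 log₁₀(9.4635) ≈ 19.52 dB
∠G = 178.59° − 160.49° = 18.10°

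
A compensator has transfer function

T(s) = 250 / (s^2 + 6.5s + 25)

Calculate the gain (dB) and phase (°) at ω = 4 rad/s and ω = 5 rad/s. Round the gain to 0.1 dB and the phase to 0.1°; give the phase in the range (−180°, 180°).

At s = jω = j4:
quadratic: (j4)² + 6.5·j4 + 25 = 9 + j26 → |·| ≈ 27.514, ∠ ≈ 70.91°
|T| = 250 / 27.514 ≈ 9.0863
Gain = 20 log₁₀(9.0863) ≈ 19.17 dB
∠T = 0.00° − 70.91° = -70.91°

At s = jω = j5:
quadratic: (j5)² + 6.5·j5 + 25 = 0 + j32.5 → |·| ≈ 32.5, ∠ ≈ 90.00°
|T| = 250 / 32.5 ≈ 7.6923
Gain = 20 log₁₀(7.6923) ≈ 17.72 dB
∠T = 0.00° − 90.00° = -90.00°

ω = 4: 19.2 dB, -70.9°; ω = 5: 17.7 dB, -90.0°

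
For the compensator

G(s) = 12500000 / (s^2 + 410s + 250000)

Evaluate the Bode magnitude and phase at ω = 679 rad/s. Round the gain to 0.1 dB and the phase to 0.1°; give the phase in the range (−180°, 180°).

31.1 dB, -127.2°

At s = jω = j679:
quadratic: (j679)² + 410·j679 + 250000 = -211041 + j278390 → |·| ≈ 3.4934e+05, ∠ ≈ 127.16°
|G| = 12500000 / 3.4934e+05 ≈ 35.782
Gain = 20 log₁₀(35.782) ≈ 31.07 dB
∠G = 0.00° − 127.16° = -127.16°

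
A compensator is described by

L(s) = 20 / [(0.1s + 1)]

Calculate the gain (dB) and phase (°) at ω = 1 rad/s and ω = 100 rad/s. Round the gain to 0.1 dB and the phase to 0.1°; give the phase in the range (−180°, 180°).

At ω = 1 rad/s:
pole (1 + j1·0.1) = 1 + j0.1 → |·| ≈ 1.005, ∠ ≈ 5.71°
|L| = 20 · 1 / (1.005) ≈ 19.9
Gain = 20 log₁₀(19.9) ≈ 25.98 dB
∠L = (0°) − (5.71°) = -5.71°

At ω = 100 rad/s:
pole (1 + j100·0.1) = 1 + j10 → |·| ≈ 10.05, ∠ ≈ 84.29°
|L| = 20 · 1 / (10.05) ≈ 1.99
Gain = 20 log₁₀(1.99) ≈ 5.98 dB
∠L = (0°) − (84.29°) = -84.29°

ω = 1: 26.0 dB, -5.7°; ω = 100: 6.0 dB, -84.3°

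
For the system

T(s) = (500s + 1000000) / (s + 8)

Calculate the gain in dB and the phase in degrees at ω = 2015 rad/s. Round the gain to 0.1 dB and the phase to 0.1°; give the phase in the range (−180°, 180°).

57.0 dB, -44.6°

Substitute s = j2015:
Numerator: 500(j2015) + 1000000 = 1000000 + j1007500
Denominator: (j2015) + 8 = 8 + j2015
|N| = √(1000000² + 1007500²) ≈ 1.4195e+06, ∠N ≈ 45.21°
|D| = √(8² + 2015²) ≈ 2015, ∠D ≈ 89.77°
|T| = 1.4195e+06 / 2015 ≈ 704.47
Gain = 20 log₁₀(704.47) ≈ 56.96 dB
∠T = 45.21° − 89.77° = -44.56°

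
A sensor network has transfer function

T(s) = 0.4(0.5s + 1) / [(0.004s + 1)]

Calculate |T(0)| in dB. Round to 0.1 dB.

T(0) = 0.4 · 1 / 1 = 0.4
20 log₁₀(0.4) ≈ -7.96 dB

-8.0 dB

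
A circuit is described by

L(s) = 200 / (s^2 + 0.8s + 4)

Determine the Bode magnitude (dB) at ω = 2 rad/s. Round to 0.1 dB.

41.9 dB

At s = jω = j2:
quadratic: (j2)² + 0.8·j2 + 4 = 0 + j1.6 → |·| ≈ 1.6, ∠ ≈ 90.00°
|L| = 200 / 1.6 ≈ 125
Gain = 20 log₁₀(125) ≈ 41.94 dB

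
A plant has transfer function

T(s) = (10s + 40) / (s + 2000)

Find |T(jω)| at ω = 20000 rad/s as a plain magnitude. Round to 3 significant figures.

Substitute s = j20000:
Numerator: 10(j20000) + 40 = 40 + j200000
Denominator: (j20000) + 2000 = 2000 + j20000
|N| = √(40² + 200000²) ≈ 2e+05, ∠N ≈ 89.99°
|D| = √(2000² + 20000²) ≈ 20100, ∠D ≈ 84.29°
|T| = 2e+05 / 20100 ≈ 9.9502

9.95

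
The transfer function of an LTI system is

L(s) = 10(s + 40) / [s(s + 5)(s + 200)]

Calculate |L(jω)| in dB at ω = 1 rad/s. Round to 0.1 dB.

-8.1 dB

At s = jω = j1:
zero (s+40): 40 + j1 → |·| = √(40²+1²) = √1601 ≈ 40.012, ∠ = arctan(1/40) ≈ 1.43°
pole (s+5): 5 + j1 → |·| = √(5²+1²) = √26 ≈ 5.099, ∠ = arctan(1/5) ≈ 11.31°
pole (s+200): 200 + j1 → |·| = √(200²+1²) = √40001 ≈ 200, ∠ = arctan(1/200) ≈ 0.29°
pole at origin: |s| = 1, ∠ = 90.00° (in denominator)
|L| = 10 · 40.012 / 1019.8 ≈ 0.39235
Gain = 20 log₁₀(0.39235) ≈ -8.13 dB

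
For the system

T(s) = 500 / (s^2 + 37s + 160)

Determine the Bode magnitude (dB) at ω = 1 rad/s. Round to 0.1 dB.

9.7 dB

Substitute s = j1:
Numerator: 500 = 500 + j0
Denominator: (j1)^2 + 37(j1) + 160 = 159 + j37
|N| = √(500² + 0²) ≈ 500, ∠N ≈ 0.00°
|D| = √(159² + 37²) ≈ 163.25, ∠D ≈ 13.10°
|T| = 500 / 163.25 ≈ 3.0628
Gain = 20 log₁₀(3.0628) ≈ 9.72 dB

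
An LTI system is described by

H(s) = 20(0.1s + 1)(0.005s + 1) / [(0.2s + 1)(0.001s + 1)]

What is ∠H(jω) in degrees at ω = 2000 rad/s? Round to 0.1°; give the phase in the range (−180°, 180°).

20.7°

At ω = 2000 rad/s:
zero (1 + j2000·0.1) = 1 + j200 → |·| ≈ 200, ∠ ≈ 89.71°
zero (1 + j2000·0.005) = 1 + j10 → |·| ≈ 10.05, ∠ ≈ 84.29°
pole (1 + j2000·0.2) = 1 + j400 → |·| ≈ 400, ∠ ≈ 89.86°
pole (1 + j2000·0.001) = 1 + j2 → |·| ≈ 2.2361, ∠ ≈ 63.43°
∠H = (89.71° + 84.29°) − (89.86° + 63.43°) = 20.71°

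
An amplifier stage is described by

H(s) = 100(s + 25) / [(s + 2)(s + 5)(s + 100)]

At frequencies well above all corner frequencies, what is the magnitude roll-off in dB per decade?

Each pole contributes −20 dB/decade at high frequency; each zero contributes +20 dB/decade.
Net: 1 zero(s) − 3 pole(s) → -40 dB/decade.

-40 dB/decade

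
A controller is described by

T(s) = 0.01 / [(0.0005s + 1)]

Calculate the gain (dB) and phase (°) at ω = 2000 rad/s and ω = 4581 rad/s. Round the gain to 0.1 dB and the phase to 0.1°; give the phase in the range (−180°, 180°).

ω = 2000: -43.0 dB, -45.0°; ω = 4581: -48.0 dB, -66.4°

At ω = 2000 rad/s:
pole (1 + j2000·0.0005) = 1 + j1 → |·| ≈ 1.4142, ∠ ≈ 45.00°
|T| = 0.01 · 1 / (1.4142) ≈ 0.0070711
Gain = 20 log₁₀(0.0070711) ≈ -43.01 dB
∠T = (0°) − (45.00°) = -45.00°

At ω = 4581 rad/s:
pole (1 + j4581·0.0005) = 1 + j2.2905 → |·| ≈ 2.4993, ∠ ≈ 66.41°
|T| = 0.01 · 1 / (2.4993) ≈ 0.0040011
Gain = 20 log₁₀(0.0040011) ≈ -47.96 dB
∠T = (0°) − (66.41°) = -66.41°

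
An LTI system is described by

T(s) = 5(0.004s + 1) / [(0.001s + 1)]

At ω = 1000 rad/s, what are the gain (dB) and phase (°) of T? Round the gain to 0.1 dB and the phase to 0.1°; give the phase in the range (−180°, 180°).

23.3 dB, 31.0°

At ω = 1000 rad/s:
zero (1 + j1000·0.004) = 1 + j4 → |·| ≈ 4.1231, ∠ ≈ 75.96°
pole (1 + j1000·0.001) = 1 + j1 → |·| ≈ 1.4142, ∠ ≈ 45.00°
|T| = 5 · 4.1231 / (1.4142) ≈ 14.577
Gain = 20 log₁₀(14.577) ≈ 23.27 dB
∠T = (75.96°) − (45.00°) = 30.96°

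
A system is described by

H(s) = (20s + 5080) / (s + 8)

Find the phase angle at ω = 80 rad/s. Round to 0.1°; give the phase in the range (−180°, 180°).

-66.8°

Substitute s = j80:
Numerator: 20(j80) + 5080 = 5080 + j1600
Denominator: (j80) + 8 = 8 + j80
|N| = √(5080² + 1600²) ≈ 5326, ∠N ≈ 17.48°
|D| = √(8² + 80²) ≈ 80.399, ∠D ≈ 84.29°
∠H = 17.48° − 84.29° = -66.81°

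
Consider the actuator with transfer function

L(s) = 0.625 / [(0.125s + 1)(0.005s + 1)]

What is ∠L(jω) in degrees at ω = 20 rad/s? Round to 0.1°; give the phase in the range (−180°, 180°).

At ω = 20 rad/s:
pole (1 + j20·0.125) = 1 + j2.5 → |·| ≈ 2.6926, ∠ ≈ 68.20°
pole (1 + j20·0.005) = 1 + j0.1 → |·| ≈ 1.005, ∠ ≈ 5.71°
∠L = (0°) − (68.20° + 5.71°) = -73.91°

-73.9°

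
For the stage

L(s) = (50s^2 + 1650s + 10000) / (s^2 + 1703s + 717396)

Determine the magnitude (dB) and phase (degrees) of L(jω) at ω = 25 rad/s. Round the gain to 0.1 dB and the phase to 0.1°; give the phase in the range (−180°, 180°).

Substitute s = j25:
Numerator: 50(j25)^2 + 1650(j25) + 10000 = -21250 + j41250
Denominator: (j25)^2 + 1703(j25) + 717396 = 716771 + j42575
|N| = √(21250² + 41250²) ≈ 46402, ∠N ≈ 117.26°
|D| = √(716771² + 42575²) ≈ 7.1803e+05, ∠D ≈ 3.40°
|L| = 46402 / 7.1803e+05 ≈ 0.064624
Gain = 20 log₁₀(0.064624) ≈ -23.79 dB
∠L = 117.26° − 3.40° = 113.86°

-23.8 dB, 113.9°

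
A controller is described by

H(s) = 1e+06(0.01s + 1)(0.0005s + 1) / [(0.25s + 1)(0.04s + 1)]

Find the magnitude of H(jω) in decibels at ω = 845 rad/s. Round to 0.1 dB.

62.2 dB

At ω = 845 rad/s:
zero (1 + j845·0.01) = 1 + j8.45 → |·| ≈ 8.509, ∠ ≈ 83.25°
zero (1 + j845·0.0005) = 1 + j0.4225 → |·| ≈ 1.0856, ∠ ≈ 22.90°
pole (1 + j845·0.25) = 1 + j211.25 → |·| ≈ 211.25, ∠ ≈ 89.73°
pole (1 + j845·0.04) = 1 + j33.8 → |·| ≈ 33.815, ∠ ≈ 88.31°
|H| = 1e+06 · 8.509 · 1.0856 / (211.25 · 33.815) ≈ 1293.1
Gain = 20 log₁₀(1293.1) ≈ 62.23 dB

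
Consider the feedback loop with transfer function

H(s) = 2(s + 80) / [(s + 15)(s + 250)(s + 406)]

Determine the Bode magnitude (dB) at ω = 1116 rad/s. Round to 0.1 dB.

-116.6 dB

At s = jω = j1116:
zero (s+80): 80 + j1116 → |·| = √(80²+1116²) = √1251856 ≈ 1118.9, ∠ = arctan(1116/80) ≈ 85.90°
pole (s+15): 15 + j1116 → |·| = √(15²+1116²) = √1245681 ≈ 1116.1, ∠ = arctan(1116/15) ≈ 89.23°
pole (s+250): 250 + j1116 → |·| = √(250²+1116²) = √1307956 ≈ 1143.7, ∠ = arctan(1116/250) ≈ 77.37°
pole (s+406): 406 + j1116 → |·| = √(406²+1116²) = √1410292 ≈ 1187.6, ∠ = arctan(1116/406) ≈ 70.01°
|H| = 2 · 1118.9 / 1.516e+09 ≈ 1.4761e-06
Gain = 20 log₁₀(1.4761e-06) ≈ -116.62 dB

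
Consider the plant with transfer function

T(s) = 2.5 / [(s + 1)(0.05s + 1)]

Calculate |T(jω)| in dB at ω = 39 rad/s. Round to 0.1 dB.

-30.7 dB

At ω = 39 rad/s:
pole (1 + j39·1) = 1 + j39 → |·| ≈ 39.013, ∠ ≈ 88.53°
pole (1 + j39·0.05) = 1 + j1.95 → |·| ≈ 2.1915, ∠ ≈ 62.85°
|T| = 2.5 · 1 / (39.013 · 2.1915) ≈ 0.029241
Gain = 20 log₁₀(0.029241) ≈ -30.68 dB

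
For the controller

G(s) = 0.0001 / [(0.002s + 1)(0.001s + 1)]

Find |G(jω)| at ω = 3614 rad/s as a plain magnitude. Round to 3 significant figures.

3.65e-06

At ω = 3614 rad/s:
pole (1 + j3614·0.002) = 1 + j7.228 → |·| ≈ 7.2968, ∠ ≈ 82.12°
pole (1 + j3614·0.001) = 1 + j3.614 → |·| ≈ 3.7498, ∠ ≈ 74.53°
|G| = 0.0001 · 1 / (7.2968 · 3.7498) ≈ 3.6548e-06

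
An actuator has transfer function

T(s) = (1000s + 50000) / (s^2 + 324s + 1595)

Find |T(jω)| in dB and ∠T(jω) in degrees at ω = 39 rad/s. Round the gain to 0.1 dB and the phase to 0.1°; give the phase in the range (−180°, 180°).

14.0 dB, -51.7°

Substitute s = j39:
Numerator: 1000(j39) + 50000 = 50000 + j39000
Denominator: (j39)^2 + 324(j39) + 1595 = 74 + j12636
|N| = √(50000² + 39000²) ≈ 63411, ∠N ≈ 37.95°
|D| = √(74² + 12636²) ≈ 12636, ∠D ≈ 89.66°
|T| = 63411 / 12636 ≈ 5.0183
Gain = 20 log₁₀(5.0183) ≈ 14.01 dB
∠T = 37.95° − 89.66° = -51.71°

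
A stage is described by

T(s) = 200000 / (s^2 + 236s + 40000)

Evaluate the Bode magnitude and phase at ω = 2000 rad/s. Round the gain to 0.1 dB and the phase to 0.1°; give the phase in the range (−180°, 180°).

At s = jω = j2000:
quadratic: (j2000)² + 236·j2000 + 40000 = -3960000 + j472000 → |·| ≈ 3.988e+06, ∠ ≈ 173.20°
|T| = 200000 / 3.988e+06 ≈ 0.05015
Gain = 20 log₁₀(0.05015) ≈ -25.99 dB
∠T = 0.00° − 173.20° = -173.20°

-26.0 dB, -173.2°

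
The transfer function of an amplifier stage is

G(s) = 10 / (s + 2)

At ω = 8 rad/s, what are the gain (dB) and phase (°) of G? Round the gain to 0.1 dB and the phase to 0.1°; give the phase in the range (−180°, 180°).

Substitute s = j8:
Numerator: 10 = 10 + j0
Denominator: (j8) + 2 = 2 + j8
|N| = √(10² + 0²) ≈ 10, ∠N ≈ 0.00°
|D| = √(2² + 8²) ≈ 8.2462, ∠D ≈ 75.96°
|G| = 10 / 8.2462 ≈ 1.2127
Gain = 20 log₁₀(1.2127) ≈ 1.68 dB
∠G = 0.00° − 75.96° = -75.96°

1.7 dB, -76.0°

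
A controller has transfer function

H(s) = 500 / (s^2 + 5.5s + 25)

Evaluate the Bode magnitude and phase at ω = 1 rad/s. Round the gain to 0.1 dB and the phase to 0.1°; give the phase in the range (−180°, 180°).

26.2 dB, -12.9°

At s = jω = j1:
quadratic: (j1)² + 5.5·j1 + 25 = 24 + j5.5 → |·| ≈ 24.622, ∠ ≈ 12.91°
|H| = 500 / 24.622 ≈ 20.307
Gain = 20 log₁₀(20.307) ≈ 26.15 dB
∠H = 0.00° − 12.91° = -12.91°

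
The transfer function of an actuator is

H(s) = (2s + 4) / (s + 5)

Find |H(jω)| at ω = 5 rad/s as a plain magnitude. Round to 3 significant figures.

1.52

Substitute s = j5:
Numerator: 2(j5) + 4 = 4 + j10
Denominator: (j5) + 5 = 5 + j5
|N| = √(4² + 10²) ≈ 10.77, ∠N ≈ 68.20°
|D| = √(5² + 5²) ≈ 7.0711, ∠D ≈ 45.00°
|H| = 10.77 / 7.0711 ≈ 1.5231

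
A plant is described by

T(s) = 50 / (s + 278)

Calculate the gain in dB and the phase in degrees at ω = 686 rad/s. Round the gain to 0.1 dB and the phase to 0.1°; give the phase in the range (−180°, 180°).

-23.4 dB, -67.9°

Substitute s = j686:
Numerator: 50 = 50 + j0
Denominator: (j686) + 278 = 278 + j686
|N| = √(50² + 0²) ≈ 50, ∠N ≈ 0.00°
|D| = √(278² + 686²) ≈ 740.19, ∠D ≈ 67.94°
|T| = 50 / 740.19 ≈ 0.06755
Gain = 20 log₁₀(0.06755) ≈ -23.41 dB
∠T = 0.00° − 67.94° = -67.94°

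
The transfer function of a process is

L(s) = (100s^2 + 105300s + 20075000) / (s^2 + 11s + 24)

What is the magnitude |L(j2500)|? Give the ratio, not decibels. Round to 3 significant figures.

Substitute s = j2500:
Numerator: 100(j2500)^2 + 105300(j2500) + 20075000 = -604925000 + j263250000
Denominator: (j2500)^2 + 11(j2500) + 24 = -6249976 + j27500
|N| = √(604925000² + 263250000²) ≈ 6.5972e+08, ∠N ≈ 156.48°
|D| = √(6249976² + 27500²) ≈ 6.25e+06, ∠D ≈ 179.75°
|L| = 6.5972e+08 / 6.25e+06 ≈ 105.56

106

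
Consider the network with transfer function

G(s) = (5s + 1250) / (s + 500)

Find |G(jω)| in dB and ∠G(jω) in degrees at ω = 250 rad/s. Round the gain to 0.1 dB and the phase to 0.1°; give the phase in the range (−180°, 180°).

Substitute s = j250:
Numerator: 5(j250) + 1250 = 1250 + j1250
Denominator: (j250) + 500 = 500 + j250
|N| = √(1250² + 1250²) ≈ 1767.8, ∠N ≈ 45.00°
|D| = √(500² + 250²) ≈ 559.02, ∠D ≈ 26.57°
|G| = 1767.8 / 559.02 ≈ 3.1623
Gain = 20 log₁₀(3.1623) ≈ 10.00 dB
∠G = 45.00° − 26.57° = 18.43°

10.0 dB, 18.4°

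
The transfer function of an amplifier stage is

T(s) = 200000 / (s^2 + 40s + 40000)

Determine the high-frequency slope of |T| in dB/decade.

Each pole contributes −20 dB/decade at high frequency; each zero contributes +20 dB/decade.
Net: 0 zero(s) − 2 pole(s) → -40 dB/decade.

-40 dB/decade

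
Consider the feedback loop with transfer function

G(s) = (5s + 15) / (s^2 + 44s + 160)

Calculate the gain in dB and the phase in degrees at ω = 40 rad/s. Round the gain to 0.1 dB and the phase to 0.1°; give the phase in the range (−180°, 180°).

-21.1 dB, -43.6°

Substitute s = j40:
Numerator: 5(j40) + 15 = 15 + j200
Denominator: (j40)^2 + 44(j40) + 160 = -1440 + j1760
|N| = √(15² + 200²) ≈ 200.56, ∠N ≈ 85.71°
|D| = √(1440² + 1760²) ≈ 2274, ∠D ≈ 129.29°
|G| = 200.56 / 2274 ≈ 0.088197
Gain = 20 log₁₀(0.088197) ≈ -21.09 dB
∠G = 85.71° − 129.29° = -43.58°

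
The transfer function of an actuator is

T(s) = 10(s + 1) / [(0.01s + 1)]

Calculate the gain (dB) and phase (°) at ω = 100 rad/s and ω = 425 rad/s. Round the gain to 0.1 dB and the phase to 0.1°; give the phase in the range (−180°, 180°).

ω = 100: 57.0 dB, 44.4°; ω = 425: 59.8 dB, 13.1°

At ω = 100 rad/s:
zero (1 + j100·1) = 1 + j100 → |·| ≈ 100, ∠ ≈ 89.43°
pole (1 + j100·0.01) = 1 + j1 → |·| ≈ 1.4142, ∠ ≈ 45.00°
|T| = 10 · 100 / (1.4142) ≈ 707.11
Gain = 20 log₁₀(707.11) ≈ 56.99 dB
∠T = (89.43°) − (45.00°) = 44.43°

At ω = 425 rad/s:
zero (1 + j425·1) = 1 + j425 → |·| ≈ 425, ∠ ≈ 89.87°
pole (1 + j425·0.01) = 1 + j4.25 → |·| ≈ 4.3661, ∠ ≈ 76.76°
|T| = 10 · 425 / (4.3661) ≈ 973.41
Gain = 20 log₁₀(973.41) ≈ 59.77 dB
∠T = (89.87°) − (76.76°) = 13.11°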